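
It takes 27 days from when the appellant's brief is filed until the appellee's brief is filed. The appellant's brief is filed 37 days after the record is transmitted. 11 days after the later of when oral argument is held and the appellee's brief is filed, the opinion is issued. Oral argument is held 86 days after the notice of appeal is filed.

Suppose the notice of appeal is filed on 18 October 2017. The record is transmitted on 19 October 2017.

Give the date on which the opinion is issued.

23 January 2018

The notice of appeal is filed: Oct 18, 2017.
Oral argument is held: Oct 18, 2017 + 86 days = Jan 12, 2018.
The record is transmitted: Oct 19, 2017.
The appellant's brief is filed: Oct 19, 2017 + 37 days = Nov 25, 2017.
The appellee's brief is filed: Nov 25, 2017 + 27 days = Dec 22, 2017.
Both prerequisites met — oral argument is held (Jan 12, 2018), the appellee's brief is filed (Dec 22, 2017); the later is Jan 12, 2018.
The opinion is issued: Jan 12, 2018 + 11 days = Jan 23, 2018.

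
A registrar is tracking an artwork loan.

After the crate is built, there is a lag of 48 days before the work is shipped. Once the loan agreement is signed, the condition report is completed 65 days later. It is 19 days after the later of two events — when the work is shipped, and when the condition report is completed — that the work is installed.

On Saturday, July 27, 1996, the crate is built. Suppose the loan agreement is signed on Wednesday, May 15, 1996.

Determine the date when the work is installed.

Wednesday, October 2, 1996

The crate is built: Jul 27, 1996.
The work is shipped: Jul 27, 1996 + 48 days = Sep 13, 1996.
The loan agreement is signed: May 15, 1996.
The condition report is completed: May 15, 1996 + 65 days = Jul 19, 1996.
Both prerequisites met — the work is shipped (Sep 13, 1996), the condition report is completed (Jul 19, 1996); the later is Sep 13, 1996.
The work is installed: Sep 13, 1996 + 19 days = Oct 2, 1996.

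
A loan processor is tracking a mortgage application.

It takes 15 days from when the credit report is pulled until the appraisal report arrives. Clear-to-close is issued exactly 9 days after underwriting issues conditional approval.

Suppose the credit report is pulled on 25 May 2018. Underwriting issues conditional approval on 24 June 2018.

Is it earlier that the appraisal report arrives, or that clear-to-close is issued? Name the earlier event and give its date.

The appraisal report arrives — 9 June 2018

The credit report is pulled: May 25, 2018.
The appraisal report arrives: May 25, 2018 + 15 days = Jun 9, 2018.
Underwriting issues conditional approval: Jun 24, 2018.
Clear-to-close is issued: Jun 24, 2018 + 9 days = Jul 3, 2018.
Comparing: the appraisal report arrives on Jun 9, 2018 vs clear-to-close is issued on Jul 3, 2018. Earlier: the appraisal report arrives.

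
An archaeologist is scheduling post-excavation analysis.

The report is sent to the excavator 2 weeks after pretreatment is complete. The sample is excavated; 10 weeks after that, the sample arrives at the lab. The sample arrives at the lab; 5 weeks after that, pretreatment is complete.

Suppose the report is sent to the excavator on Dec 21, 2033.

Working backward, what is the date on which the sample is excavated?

The report is sent to the excavator: Dec 21, 2033.
Pretreatment is complete: Dec 21, 2033 − 2 weeks = Dec 7, 2033.
The sample arrives at the lab: Dec 7, 2033 − 5 weeks = Nov 2, 2033.
The sample is excavated: Nov 2, 2033 − 10 weeks = Aug 24, 2033.

Aug 24, 2033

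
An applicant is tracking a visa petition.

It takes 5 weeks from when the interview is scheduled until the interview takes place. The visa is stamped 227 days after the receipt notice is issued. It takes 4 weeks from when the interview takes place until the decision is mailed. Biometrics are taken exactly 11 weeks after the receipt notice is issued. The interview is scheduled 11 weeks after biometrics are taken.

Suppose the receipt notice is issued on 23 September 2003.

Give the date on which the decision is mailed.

27 April 2004

The receipt notice is issued: Sep 23, 2003.
Biometrics are taken: Sep 23, 2003 + 11 weeks = Dec 9, 2003.
The interview is scheduled: Dec 9, 2003 + 11 weeks = Feb 24, 2004.
The interview takes place: Feb 24, 2004 + 5 weeks = Mar 30, 2004.
The decision is mailed: Mar 30, 2004 + 4 weeks = Apr 27, 2004.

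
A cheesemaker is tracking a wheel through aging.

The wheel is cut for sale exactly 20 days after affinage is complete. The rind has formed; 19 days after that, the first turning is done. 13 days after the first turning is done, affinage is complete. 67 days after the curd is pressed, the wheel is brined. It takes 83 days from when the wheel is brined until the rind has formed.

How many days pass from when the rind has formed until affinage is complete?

32 days

Causal path: the rind has formed → the first turning is done → affinage is complete.
Total delay along the path: 19 + 13 = 32 days.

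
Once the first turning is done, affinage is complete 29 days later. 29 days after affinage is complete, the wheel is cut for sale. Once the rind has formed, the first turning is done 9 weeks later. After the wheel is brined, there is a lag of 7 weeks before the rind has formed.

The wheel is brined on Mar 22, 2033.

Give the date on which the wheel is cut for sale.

The wheel is brined: Mar 22, 2033.
The rind has formed: Mar 22, 2033 + 7 weeks = May 10, 2033.
The first turning is done: May 10, 2033 + 9 weeks = Jul 12, 2033.
Affinage is complete: Jul 12, 2033 + 29 days = Aug 10, 2033.
The wheel is cut for sale: Aug 10, 2033 + 29 days = Sep 8, 2033.

Sep 8, 2033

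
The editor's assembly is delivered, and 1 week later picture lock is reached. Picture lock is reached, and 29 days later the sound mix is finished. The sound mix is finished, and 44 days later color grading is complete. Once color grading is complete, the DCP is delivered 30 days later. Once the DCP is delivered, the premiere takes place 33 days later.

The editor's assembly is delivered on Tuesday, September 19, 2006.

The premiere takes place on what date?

Friday, February 9, 2007

The editor's assembly is delivered: Sep 19, 2006.
Picture lock is reached: Sep 19, 2006 + 1 week = Sep 26, 2006.
The sound mix is finished: Sep 26, 2006 + 29 days = Oct 25, 2006.
Color grading is complete: Oct 25, 2006 + 44 days = Dec 8, 2006.
The DCP is delivered: Dec 8, 2006 + 30 days = Jan 7, 2007.
The premiere takes place: Jan 7, 2007 + 33 days = Feb 9, 2007.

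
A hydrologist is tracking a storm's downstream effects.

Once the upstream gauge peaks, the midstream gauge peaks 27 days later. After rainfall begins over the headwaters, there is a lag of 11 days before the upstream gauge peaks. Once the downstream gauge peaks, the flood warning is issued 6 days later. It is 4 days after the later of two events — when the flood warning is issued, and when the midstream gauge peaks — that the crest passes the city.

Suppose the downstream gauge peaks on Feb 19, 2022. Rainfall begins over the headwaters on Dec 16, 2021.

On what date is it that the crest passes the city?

The downstream gauge peaks: Feb 19, 2022.
The flood warning is issued: Feb 19, 2022 + 6 days = Feb 25, 2022.
Rainfall begins over the headwaters: Dec 16, 2021.
The upstream gauge peaks: Dec 16, 2021 + 11 days = Dec 27, 2021.
The midstream gauge peaks: Dec 27, 2021 + 27 days = Jan 23, 2022.
Both prerequisites met — the flood warning is issued (Feb 25, 2022), the midstream gauge peaks (Jan 23, 2022); the later is Feb 25, 2022.
The crest passes the city: Feb 25, 2022 + 4 days = Mar 1, 2022.

Mar 1, 2022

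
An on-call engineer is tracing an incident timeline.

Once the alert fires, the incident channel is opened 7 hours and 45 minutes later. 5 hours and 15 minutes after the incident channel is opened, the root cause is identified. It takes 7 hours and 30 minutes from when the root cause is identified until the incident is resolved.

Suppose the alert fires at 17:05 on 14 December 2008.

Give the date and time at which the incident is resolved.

13:35 on 15 December 2008

The alert fires: 17:05 Dec 14, 2008.
The incident channel is opened: 17:05 Dec 14, 2008 + 7h45m = 00:50 Dec 15, 2008.
The root cause is identified: 00:50 Dec 15, 2008 + 5h15m = 06:05 Dec 15, 2008.
The incident is resolved: 06:05 Dec 15, 2008 + 7h30m = 13:35 Dec 15, 2008.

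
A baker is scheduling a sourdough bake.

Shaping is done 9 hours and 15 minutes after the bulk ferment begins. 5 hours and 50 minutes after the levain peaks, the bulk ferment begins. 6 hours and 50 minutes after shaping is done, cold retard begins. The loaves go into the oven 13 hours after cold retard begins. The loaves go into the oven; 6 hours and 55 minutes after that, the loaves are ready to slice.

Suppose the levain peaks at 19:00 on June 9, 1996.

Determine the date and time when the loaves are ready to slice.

The levain peaks: 19:00 Jun 9, 1996.
The bulk ferment begins: 19:00 Jun 9, 1996 + 5h50m = 00:50 Jun 10, 1996.
Shaping is done: 00:50 Jun 10, 1996 + 9h15m = 10:05 Jun 10, 1996.
Cold retard begins: 10:05 Jun 10, 1996 + 6h50m = 16:55 Jun 10, 1996.
The loaves go into the oven: 16:55 Jun 10, 1996 + 13h = 05:55 Jun 11, 1996.
The loaves are ready to slice: 05:55 Jun 11, 1996 + 6h55m = 12:50 Jun 11, 1996.

12:50 on June 11, 1996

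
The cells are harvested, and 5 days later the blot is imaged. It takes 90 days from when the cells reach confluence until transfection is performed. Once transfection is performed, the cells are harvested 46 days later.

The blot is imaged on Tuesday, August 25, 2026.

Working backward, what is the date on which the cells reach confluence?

Monday, April 6, 2026

The blot is imaged: Aug 25, 2026.
The cells are harvested: Aug 25, 2026 − 5 days = Aug 20, 2026.
Transfection is performed: Aug 20, 2026 − 46 days = Jul 5, 2026.
The cells reach confluence: Jul 5, 2026 − 90 days = Apr 6, 2026.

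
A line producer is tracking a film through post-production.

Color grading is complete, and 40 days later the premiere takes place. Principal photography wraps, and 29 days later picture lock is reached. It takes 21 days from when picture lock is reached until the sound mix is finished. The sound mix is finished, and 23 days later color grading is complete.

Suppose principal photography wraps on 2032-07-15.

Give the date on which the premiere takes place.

2032-11-05

Principal photography wraps: Jul 15, 2032.
Picture lock is reached: Jul 15, 2032 + 29 days = Aug 13, 2032.
The sound mix is finished: Aug 13, 2032 + 21 days = Sep 3, 2032.
Color grading is complete: Sep 3, 2032 + 23 days = Sep 26, 2032.
The premiere takes place: Sep 26, 2032 + 40 days = Nov 5, 2032.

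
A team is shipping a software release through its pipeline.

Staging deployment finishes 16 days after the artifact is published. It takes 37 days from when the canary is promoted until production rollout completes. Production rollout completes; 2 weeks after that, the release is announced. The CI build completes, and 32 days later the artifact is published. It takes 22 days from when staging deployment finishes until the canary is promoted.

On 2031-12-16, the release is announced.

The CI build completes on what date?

2031-08-17

The release is announced: Dec 16, 2031.
Production rollout completes: Dec 16, 2031 − 2 weeks = Dec 2, 2031.
The canary is promoted: Dec 2, 2031 − 37 days = Oct 26, 2031.
Staging deployment finishes: Oct 26, 2031 − 22 days = Oct 4, 2031.
The artifact is published: Oct 4, 2031 − 16 days = Sep 18, 2031.
The CI build completes: Sep 18, 2031 − 32 days = Aug 17, 2031.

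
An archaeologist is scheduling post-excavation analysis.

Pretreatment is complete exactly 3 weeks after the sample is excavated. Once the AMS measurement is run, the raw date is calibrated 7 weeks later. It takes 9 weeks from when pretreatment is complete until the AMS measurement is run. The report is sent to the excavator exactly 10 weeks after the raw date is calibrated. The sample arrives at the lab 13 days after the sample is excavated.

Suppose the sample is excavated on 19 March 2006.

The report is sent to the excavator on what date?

The sample is excavated: Mar 19, 2006.
Pretreatment is complete: Mar 19, 2006 + 3 weeks = Apr 9, 2006.
The AMS measurement is run: Apr 9, 2006 + 9 weeks = Jun 11, 2006.
The raw date is calibrated: Jun 11, 2006 + 7 weeks = Jul 30, 2006.
The report is sent to the excavator: Jul 30, 2006 + 10 weeks = Oct 8, 2006.

8 October 2006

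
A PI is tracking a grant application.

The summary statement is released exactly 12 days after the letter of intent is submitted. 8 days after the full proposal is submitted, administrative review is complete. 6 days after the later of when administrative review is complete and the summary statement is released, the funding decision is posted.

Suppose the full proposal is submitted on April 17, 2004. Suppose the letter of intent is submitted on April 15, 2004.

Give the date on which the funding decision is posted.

The full proposal is submitted: Apr 17, 2004.
Administrative review is complete: Apr 17, 2004 + 8 days = Apr 25, 2004.
The letter of intent is submitted: Apr 15, 2004.
The summary statement is released: Apr 15, 2004 + 12 days = Apr 27, 2004.
Both prerequisites met — administrative review is complete (Apr 25, 2004), the summary statement is released (Apr 27, 2004); the later is Apr 27, 2004.
The funding decision is posted: Apr 27, 2004 + 6 days = May 3, 2004.

May 3, 2004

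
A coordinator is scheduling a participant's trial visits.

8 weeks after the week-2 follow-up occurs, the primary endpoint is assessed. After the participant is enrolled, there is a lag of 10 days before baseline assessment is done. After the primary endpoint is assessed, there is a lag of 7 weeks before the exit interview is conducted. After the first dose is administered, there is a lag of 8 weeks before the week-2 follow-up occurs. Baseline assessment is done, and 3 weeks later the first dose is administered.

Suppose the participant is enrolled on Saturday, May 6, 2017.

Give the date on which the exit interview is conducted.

Tuesday, November 14, 2017

The participant is enrolled: May 6, 2017.
Baseline assessment is done: May 6, 2017 + 10 days = May 16, 2017.
The first dose is administered: May 16, 2017 + 3 weeks = Jun 6, 2017.
The week-2 follow-up occurs: Jun 6, 2017 + 8 weeks = Aug 1, 2017.
The primary endpoint is assessed: Aug 1, 2017 + 8 weeks = Sep 26, 2017.
The exit interview is conducted: Sep 26, 2017 + 7 weeks = Nov 14, 2017.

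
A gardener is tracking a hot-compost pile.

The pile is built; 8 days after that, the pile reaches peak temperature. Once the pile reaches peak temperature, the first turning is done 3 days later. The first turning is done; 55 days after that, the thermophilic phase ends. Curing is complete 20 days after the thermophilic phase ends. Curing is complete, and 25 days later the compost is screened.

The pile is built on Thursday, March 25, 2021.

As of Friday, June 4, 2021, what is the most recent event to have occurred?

The thermophilic phase ends

The pile is built: Mar 25, 2021.
The pile reaches peak temperature: Mar 25, 2021 + 8 days = Apr 2, 2021.
The first turning is done: Apr 2, 2021 + 3 days = Apr 5, 2021.
The thermophilic phase ends: Apr 5, 2021 + 55 days = May 30, 2021.
Curing is complete: May 30, 2021 + 20 days = Jun 19, 2021.
The compost is screened: Jun 19, 2021 + 25 days = Jul 14, 2021.
Jun 4, 2021 falls between when the thermophilic phase ends (May 30, 2021) and when curing is complete (Jun 19, 2021).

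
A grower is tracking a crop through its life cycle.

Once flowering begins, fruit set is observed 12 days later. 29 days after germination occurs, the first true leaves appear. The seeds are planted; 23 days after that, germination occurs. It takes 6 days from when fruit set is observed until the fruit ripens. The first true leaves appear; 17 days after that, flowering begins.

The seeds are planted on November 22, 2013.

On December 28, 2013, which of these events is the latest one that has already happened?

The seeds are planted: Nov 22, 2013.
Germination occurs: Nov 22, 2013 + 23 days = Dec 15, 2013.
The first true leaves appear: Dec 15, 2013 + 29 days = Jan 13, 2014.
Flowering begins: Jan 13, 2014 + 17 days = Jan 30, 2014.
Fruit set is observed: Jan 30, 2014 + 12 days = Feb 11, 2014.
The fruit ripens: Feb 11, 2014 + 6 days = Feb 17, 2014.
Dec 28, 2013 falls between when germination occurs (Dec 15, 2013) and when the first true leaves appear (Jan 13, 2014).

Germination occurs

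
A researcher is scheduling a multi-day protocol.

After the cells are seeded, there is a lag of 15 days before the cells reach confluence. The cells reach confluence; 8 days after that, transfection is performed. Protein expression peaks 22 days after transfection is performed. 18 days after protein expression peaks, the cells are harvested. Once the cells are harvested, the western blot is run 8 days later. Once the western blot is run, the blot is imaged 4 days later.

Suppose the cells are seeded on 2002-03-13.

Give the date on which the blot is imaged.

2002-05-27

The cells are seeded: Mar 13, 2002.
The cells reach confluence: Mar 13, 2002 + 15 days = Mar 28, 2002.
Transfection is performed: Mar 28, 2002 + 8 days = Apr 5, 2002.
Protein expression peaks: Apr 5, 2002 + 22 days = Apr 27, 2002.
The cells are harvested: Apr 27, 2002 + 18 days = May 15, 2002.
The western blot is run: May 15, 2002 + 8 days = May 23, 2002.
The blot is imaged: May 23, 2002 + 4 days = May 27, 2002.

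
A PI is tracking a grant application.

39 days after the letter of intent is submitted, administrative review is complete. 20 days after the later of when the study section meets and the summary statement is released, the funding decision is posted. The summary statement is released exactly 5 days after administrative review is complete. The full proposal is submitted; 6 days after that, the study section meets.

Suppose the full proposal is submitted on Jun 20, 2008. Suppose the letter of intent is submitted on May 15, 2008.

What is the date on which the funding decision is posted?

Jul 18, 2008

The full proposal is submitted: Jun 20, 2008.
The study section meets: Jun 20, 2008 + 6 days = Jun 26, 2008.
The letter of intent is submitted: May 15, 2008.
Administrative review is complete: May 15, 2008 + 39 days = Jun 23, 2008.
The summary statement is released: Jun 23, 2008 + 5 days = Jun 28, 2008.
Both prerequisites met — the study section meets (Jun 26, 2008), the summary statement is released (Jun 28, 2008); the later is Jun 28, 2008.
The funding decision is posted: Jun 28, 2008 + 20 days = Jul 18, 2008.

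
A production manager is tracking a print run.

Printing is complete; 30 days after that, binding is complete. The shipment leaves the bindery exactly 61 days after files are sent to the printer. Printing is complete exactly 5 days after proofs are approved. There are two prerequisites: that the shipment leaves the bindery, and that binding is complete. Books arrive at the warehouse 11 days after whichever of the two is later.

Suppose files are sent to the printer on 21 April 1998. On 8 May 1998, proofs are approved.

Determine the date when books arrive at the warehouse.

2 July 1998

Files are sent to the printer: Apr 21, 1998.
The shipment leaves the bindery: Apr 21, 1998 + 61 days = Jun 21, 1998.
Proofs are approved: May 8, 1998.
Printing is complete: May 8, 1998 + 5 days = May 13, 1998.
Binding is complete: May 13, 1998 + 30 days = Jun 12, 1998.
Both prerequisites met — the shipment leaves the bindery (Jun 21, 1998), binding is complete (Jun 12, 1998); the later is Jun 21, 1998.
Books arrive at the warehouse: Jun 21, 1998 + 11 days = Jul 2, 1998.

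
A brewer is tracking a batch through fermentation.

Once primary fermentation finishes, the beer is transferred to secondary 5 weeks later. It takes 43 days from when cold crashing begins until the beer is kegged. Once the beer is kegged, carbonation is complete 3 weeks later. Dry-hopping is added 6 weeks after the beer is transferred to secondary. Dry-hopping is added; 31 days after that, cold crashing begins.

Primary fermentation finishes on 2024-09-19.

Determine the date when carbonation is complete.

Primary fermentation finishes: Sep 19, 2024.
The beer is transferred to secondary: Sep 19, 2024 + 5 weeks = Oct 24, 2024.
Dry-hopping is added: Oct 24, 2024 + 6 weeks = Dec 5, 2024.
Cold crashing begins: Dec 5, 2024 + 31 days = Jan 5, 2025.
The beer is kegged: Jan 5, 2025 + 43 days = Feb 17, 2025.
Carbonation is complete: Feb 17, 2025 + 3 weeks = Mar 10, 2025.

2025-03-10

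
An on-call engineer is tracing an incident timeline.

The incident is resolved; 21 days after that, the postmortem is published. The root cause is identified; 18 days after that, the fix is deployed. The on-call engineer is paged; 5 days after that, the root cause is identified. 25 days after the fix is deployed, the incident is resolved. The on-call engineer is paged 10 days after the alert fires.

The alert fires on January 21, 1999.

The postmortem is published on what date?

April 10, 1999

The alert fires: Jan 21, 1999.
The on-call engineer is paged: Jan 21, 1999 + 10 days = Jan 31, 1999.
The root cause is identified: Jan 31, 1999 + 5 days = Feb 5, 1999.
The fix is deployed: Feb 5, 1999 + 18 days = Feb 23, 1999.
The incident is resolved: Feb 23, 1999 + 25 days = Mar 20, 1999.
The postmortem is published: Mar 20, 1999 + 21 days = Apr 10, 1999.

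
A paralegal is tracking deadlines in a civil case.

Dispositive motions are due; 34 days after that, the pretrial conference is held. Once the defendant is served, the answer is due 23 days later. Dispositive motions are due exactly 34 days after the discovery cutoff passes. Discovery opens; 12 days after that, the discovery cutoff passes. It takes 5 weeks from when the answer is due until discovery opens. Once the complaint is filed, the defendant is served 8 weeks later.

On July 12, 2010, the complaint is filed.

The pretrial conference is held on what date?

The complaint is filed: Jul 12, 2010.
The defendant is served: Jul 12, 2010 + 8 weeks = Sep 6, 2010.
The answer is due: Sep 6, 2010 + 23 days = Sep 29, 2010.
Discovery opens: Sep 29, 2010 + 5 weeks = Nov 3, 2010.
The discovery cutoff passes: Nov 3, 2010 + 12 days = Nov 15, 2010.
Dispositive motions are due: Nov 15, 2010 + 34 days = Dec 19, 2010.
The pretrial conference is held: Dec 19, 2010 + 34 days = Jan 22, 2011.

January 22, 2011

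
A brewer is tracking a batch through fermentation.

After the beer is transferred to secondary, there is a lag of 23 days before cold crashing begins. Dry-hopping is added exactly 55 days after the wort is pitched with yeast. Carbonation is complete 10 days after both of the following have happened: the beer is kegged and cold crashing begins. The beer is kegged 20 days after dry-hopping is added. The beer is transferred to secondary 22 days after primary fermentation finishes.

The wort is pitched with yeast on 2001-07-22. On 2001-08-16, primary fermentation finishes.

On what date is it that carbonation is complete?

2001-10-15

The wort is pitched with yeast: Jul 22, 2001.
Dry-hopping is added: Jul 22, 2001 + 55 days = Sep 15, 2001.
The beer is kegged: Sep 15, 2001 + 20 days = Oct 5, 2001.
Primary fermentation finishes: Aug 16, 2001.
The beer is transferred to secondary: Aug 16, 2001 + 22 days = Sep 7, 2001.
Cold crashing begins: Sep 7, 2001 + 23 days = Sep 30, 2001.
Both prerequisites met — the beer is kegged (Oct 5, 2001), cold crashing begins (Sep 30, 2001); the later is Oct 5, 2001.
Carbonation is complete: Oct 5, 2001 + 10 days = Oct 15, 2001.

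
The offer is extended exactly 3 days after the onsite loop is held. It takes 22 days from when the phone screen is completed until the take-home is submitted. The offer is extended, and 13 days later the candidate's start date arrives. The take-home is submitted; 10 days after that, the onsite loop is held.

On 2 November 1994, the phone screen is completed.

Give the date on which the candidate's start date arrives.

The phone screen is completed: Nov 2, 1994.
The take-home is submitted: Nov 2, 1994 + 22 days = Nov 24, 1994.
The onsite loop is held: Nov 24, 1994 + 10 days = Dec 4, 1994.
The offer is extended: Dec 4, 1994 + 3 days = Dec 7, 1994.
The candidate's start date arrives: Dec 7, 1994 + 13 days = Dec 20, 1994.

20 December 1994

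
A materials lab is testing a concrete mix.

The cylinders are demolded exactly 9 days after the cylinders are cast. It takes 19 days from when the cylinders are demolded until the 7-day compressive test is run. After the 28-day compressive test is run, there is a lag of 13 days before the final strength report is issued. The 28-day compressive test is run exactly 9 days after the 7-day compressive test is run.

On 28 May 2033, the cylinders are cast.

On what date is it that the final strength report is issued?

17 July 2033

The cylinders are cast: May 28, 2033.
The cylinders are demolded: May 28, 2033 + 9 days = Jun 6, 2033.
The 7-day compressive test is run: Jun 6, 2033 + 19 days = Jun 25, 2033.
The 28-day compressive test is run: Jun 25, 2033 + 9 days = Jul 4, 2033.
The final strength report is issued: Jul 4, 2033 + 13 days = Jul 17, 2033.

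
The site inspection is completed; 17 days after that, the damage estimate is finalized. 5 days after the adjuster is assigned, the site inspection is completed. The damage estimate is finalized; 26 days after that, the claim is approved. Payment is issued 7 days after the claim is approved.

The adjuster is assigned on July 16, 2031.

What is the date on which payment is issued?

The adjuster is assigned: Jul 16, 2031.
The site inspection is completed: Jul 16, 2031 + 5 days = Jul 21, 2031.
The damage estimate is finalized: Jul 21, 2031 + 17 days = Aug 7, 2031.
The claim is approved: Aug 7, 2031 + 26 days = Sep 2, 2031.
Payment is issued: Sep 2, 2031 + 7 days = Sep 9, 2031.

September 9, 2031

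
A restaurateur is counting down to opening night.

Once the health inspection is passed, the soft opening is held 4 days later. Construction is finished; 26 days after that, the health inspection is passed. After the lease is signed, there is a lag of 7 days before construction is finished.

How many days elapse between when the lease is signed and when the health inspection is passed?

Causal path: the lease is signed → construction is finished → the health inspection is passed.
Total delay along the path: 7 + 26 = 33 days.

33 days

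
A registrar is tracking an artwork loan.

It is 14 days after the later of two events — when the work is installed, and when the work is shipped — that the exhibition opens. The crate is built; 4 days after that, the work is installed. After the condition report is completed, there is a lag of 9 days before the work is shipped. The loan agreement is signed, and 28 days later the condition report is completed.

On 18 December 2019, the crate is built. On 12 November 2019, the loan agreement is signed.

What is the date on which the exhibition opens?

The crate is built: Dec 18, 2019.
The work is installed: Dec 18, 2019 + 4 days = Dec 22, 2019.
The loan agreement is signed: Nov 12, 2019.
The condition report is completed: Nov 12, 2019 + 28 days = Dec 10, 2019.
The work is shipped: Dec 10, 2019 + 9 days = Dec 19, 2019.
Both prerequisites met — the work is installed (Dec 22, 2019), the work is shipped (Dec 19, 2019); the later is Dec 22, 2019.
The exhibition opens: Dec 22, 2019 + 14 days = Jan 5, 2020.

5 January 2020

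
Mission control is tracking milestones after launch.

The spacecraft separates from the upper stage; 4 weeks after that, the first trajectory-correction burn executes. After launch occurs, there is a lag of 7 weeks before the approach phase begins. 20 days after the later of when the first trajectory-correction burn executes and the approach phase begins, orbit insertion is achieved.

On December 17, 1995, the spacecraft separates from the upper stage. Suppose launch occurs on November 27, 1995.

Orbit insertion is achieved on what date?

February 4, 1996

The spacecraft separates from the upper stage: Dec 17, 1995.
The first trajectory-correction burn executes: Dec 17, 1995 + 4 weeks = Jan 14, 1996.
Launch occurs: Nov 27, 1995.
The approach phase begins: Nov 27, 1995 + 7 weeks = Jan 15, 1996.
Both prerequisites met — the first trajectory-correction burn executes (Jan 14, 1996), the approach phase begins (Jan 15, 1996); the later is Jan 15, 1996.
Orbit insertion is achieved: Jan 15, 1996 + 20 days = Feb 4, 1996.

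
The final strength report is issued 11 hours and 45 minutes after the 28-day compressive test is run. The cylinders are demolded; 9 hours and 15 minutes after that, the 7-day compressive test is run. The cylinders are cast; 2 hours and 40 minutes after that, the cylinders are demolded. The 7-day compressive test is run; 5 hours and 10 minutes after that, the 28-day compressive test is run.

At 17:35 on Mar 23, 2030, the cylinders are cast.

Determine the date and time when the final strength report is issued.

The cylinders are cast: 17:35 Mar 23, 2030.
The cylinders are demolded: 17:35 Mar 23, 2030 + 2h40m = 20:15 Mar 23, 2030.
The 7-day compressive test is run: 20:15 Mar 23, 2030 + 9h15m = 05:30 Mar 24, 2030.
The 28-day compressive test is run: 05:30 Mar 24, 2030 + 5h10m = 10:40 Mar 24, 2030.
The final strength report is issued: 10:40 Mar 24, 2030 + 11h45m = 22:25 Mar 24, 2030.

22:25 on Mar 24, 2030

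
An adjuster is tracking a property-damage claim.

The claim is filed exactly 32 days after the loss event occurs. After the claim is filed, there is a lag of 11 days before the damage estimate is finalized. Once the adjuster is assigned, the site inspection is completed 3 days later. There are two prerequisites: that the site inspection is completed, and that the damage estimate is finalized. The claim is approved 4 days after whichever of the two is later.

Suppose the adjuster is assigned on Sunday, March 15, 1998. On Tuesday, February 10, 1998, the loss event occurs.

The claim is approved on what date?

The adjuster is assigned: Mar 15, 1998.
The site inspection is completed: Mar 15, 1998 + 3 days = Mar 18, 1998.
The loss event occurs: Feb 10, 1998.
The claim is filed: Feb 10, 1998 + 32 days = Mar 14, 1998.
The damage estimate is finalized: Mar 14, 1998 + 11 days = Mar 25, 1998.
Both prerequisites met — the site inspection is completed (Mar 18, 1998), the damage estimate is finalized (Mar 25, 1998); the later is Mar 25, 1998.
The claim is approved: Mar 25, 1998 + 4 days = Mar 29, 1998.

Sunday, March 29, 1998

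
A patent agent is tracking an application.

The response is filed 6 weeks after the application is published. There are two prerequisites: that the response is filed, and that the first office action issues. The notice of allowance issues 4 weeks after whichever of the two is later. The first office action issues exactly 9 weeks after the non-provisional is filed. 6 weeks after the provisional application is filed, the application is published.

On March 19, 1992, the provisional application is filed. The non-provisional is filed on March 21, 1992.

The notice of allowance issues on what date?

The provisional application is filed: Mar 19, 1992.
The application is published: Mar 19, 1992 + 6 weeks = Apr 30, 1992.
The response is filed: Apr 30, 1992 + 6 weeks = Jun 11, 1992.
The non-provisional is filed: Mar 21, 1992.
The first office action issues: Mar 21, 1992 + 9 weeks = May 23, 1992.
Both prerequisites met — the response is filed (Jun 11, 1992), the first office action issues (May 23, 1992); the later is Jun 11, 1992.
The notice of allowance issues: Jun 11, 1992 + 4 weeks = Jul 9, 1992.

July 9, 1992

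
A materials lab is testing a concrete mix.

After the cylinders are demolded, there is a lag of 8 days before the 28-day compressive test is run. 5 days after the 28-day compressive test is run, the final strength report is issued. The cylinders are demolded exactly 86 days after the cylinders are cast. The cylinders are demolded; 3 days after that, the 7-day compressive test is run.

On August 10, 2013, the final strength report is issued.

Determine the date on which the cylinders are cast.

May 3, 2013

The final strength report is issued: Aug 10, 2013.
The 28-day compressive test is run: Aug 10, 2013 − 5 days = Aug 5, 2013.
The cylinders are demolded: Aug 5, 2013 − 8 days = Jul 28, 2013.
The cylinders are cast: Jul 28, 2013 − 86 days = May 3, 2013.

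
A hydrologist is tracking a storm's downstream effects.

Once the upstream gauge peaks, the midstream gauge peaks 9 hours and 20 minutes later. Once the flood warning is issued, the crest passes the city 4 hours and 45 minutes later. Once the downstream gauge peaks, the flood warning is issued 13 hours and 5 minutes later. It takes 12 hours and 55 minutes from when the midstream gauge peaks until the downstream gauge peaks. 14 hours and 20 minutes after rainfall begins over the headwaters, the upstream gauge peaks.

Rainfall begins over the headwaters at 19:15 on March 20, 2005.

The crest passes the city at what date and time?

Rainfall begins over the headwaters: 19:15 Mar 20, 2005.
The upstream gauge peaks: 19:15 Mar 20, 2005 + 14h20m = 09:35 Mar 21, 2005.
The midstream gauge peaks: 09:35 Mar 21, 2005 + 9h20m = 18:55 Mar 21, 2005.
The downstream gauge peaks: 18:55 Mar 21, 2005 + 12h55m = 07:50 Mar 22, 2005.
The flood warning is issued: 07:50 Mar 22, 2005 + 13h05m = 20:55 Mar 22, 2005.
The crest passes the city: 20:55 Mar 22, 2005 + 4h45m = 01:40 Mar 23, 2005.

01:40 on March 23, 2005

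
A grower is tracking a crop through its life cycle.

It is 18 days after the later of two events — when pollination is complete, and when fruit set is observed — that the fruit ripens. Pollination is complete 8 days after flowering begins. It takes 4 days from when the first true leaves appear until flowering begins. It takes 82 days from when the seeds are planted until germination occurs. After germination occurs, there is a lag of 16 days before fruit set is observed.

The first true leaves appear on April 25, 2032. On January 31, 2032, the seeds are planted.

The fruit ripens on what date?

May 26, 2032

The first true leaves appear: Apr 25, 2032.
Flowering begins: Apr 25, 2032 + 4 days = Apr 29, 2032.
Pollination is complete: Apr 29, 2032 + 8 days = May 7, 2032.
The seeds are planted: Jan 31, 2032.
Germination occurs: Jan 31, 2032 + 82 days = Apr 22, 2032.
Fruit set is observed: Apr 22, 2032 + 16 days = May 8, 2032.
Both prerequisites met — pollination is complete (May 7, 2032), fruit set is observed (May 8, 2032); the later is May 8, 2032.
The fruit ripens: May 8, 2032 + 18 days = May 26, 2032.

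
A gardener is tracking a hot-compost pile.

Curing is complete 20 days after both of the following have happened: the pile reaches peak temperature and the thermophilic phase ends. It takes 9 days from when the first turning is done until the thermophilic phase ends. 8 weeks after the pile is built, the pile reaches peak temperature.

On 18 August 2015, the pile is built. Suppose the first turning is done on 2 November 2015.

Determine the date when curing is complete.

1 December 2015

The pile is built: Aug 18, 2015.
The pile reaches peak temperature: Aug 18, 2015 + 8 weeks = Oct 13, 2015.
The first turning is done: Nov 2, 2015.
The thermophilic phase ends: Nov 2, 2015 + 9 days = Nov 11, 2015.
Both prerequisites met — the pile reaches peak temperature (Oct 13, 2015), the thermophilic phase ends (Nov 11, 2015); the later is Nov 11, 2015.
Curing is complete: Nov 11, 2015 + 20 days = Dec 1, 2015.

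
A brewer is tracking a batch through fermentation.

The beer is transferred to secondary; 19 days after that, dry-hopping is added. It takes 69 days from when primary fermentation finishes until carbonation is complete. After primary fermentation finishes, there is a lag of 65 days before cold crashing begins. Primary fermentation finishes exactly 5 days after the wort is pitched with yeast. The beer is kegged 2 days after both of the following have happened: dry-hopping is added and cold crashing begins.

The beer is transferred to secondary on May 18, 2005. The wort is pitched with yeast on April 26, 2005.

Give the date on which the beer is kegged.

The beer is transferred to secondary: May 18, 2005.
Dry-hopping is added: May 18, 2005 + 19 days = Jun 6, 2005.
The wort is pitched with yeast: Apr 26, 2005.
Primary fermentation finishes: Apr 26, 2005 + 5 days = May 1, 2005.
Cold crashing begins: May 1, 2005 + 65 days = Jul 5, 2005.
Both prerequisites met — dry-hopping is added (Jun 6, 2005), cold crashing begins (Jul 5, 2005); the later is Jul 5, 2005.
The beer is kegged: Jul 5, 2005 + 2 days = Jul 7, 2005.

July 7, 2005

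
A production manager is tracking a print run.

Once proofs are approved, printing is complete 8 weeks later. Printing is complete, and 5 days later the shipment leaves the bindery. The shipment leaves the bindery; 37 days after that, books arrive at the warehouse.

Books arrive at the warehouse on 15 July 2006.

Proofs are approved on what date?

Books arrive at the warehouse: Jul 15, 2006.
The shipment leaves the bindery: Jul 15, 2006 − 37 days = Jun 8, 2006.
Printing is complete: Jun 8, 2006 − 5 days = Jun 3, 2006.
Proofs are approved: Jun 3, 2006 − 8 weeks = Apr 8, 2006.

8 April 2006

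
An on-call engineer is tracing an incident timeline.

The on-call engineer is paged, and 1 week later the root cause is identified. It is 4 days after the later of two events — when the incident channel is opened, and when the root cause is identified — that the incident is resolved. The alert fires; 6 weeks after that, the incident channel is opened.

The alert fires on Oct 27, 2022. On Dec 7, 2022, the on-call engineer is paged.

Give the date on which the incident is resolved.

The alert fires: Oct 27, 2022.
The incident channel is opened: Oct 27, 2022 + 6 weeks = Dec 8, 2022.
The on-call engineer is paged: Dec 7, 2022.
The root cause is identified: Dec 7, 2022 + 1 week = Dec 14, 2022.
Both prerequisites met — the incident channel is opened (Dec 8, 2022), the root cause is identified (Dec 14, 2022); the later is Dec 14, 2022.
The incident is resolved: Dec 14, 2022 + 4 days = Dec 18, 2022.

Dec 18, 2022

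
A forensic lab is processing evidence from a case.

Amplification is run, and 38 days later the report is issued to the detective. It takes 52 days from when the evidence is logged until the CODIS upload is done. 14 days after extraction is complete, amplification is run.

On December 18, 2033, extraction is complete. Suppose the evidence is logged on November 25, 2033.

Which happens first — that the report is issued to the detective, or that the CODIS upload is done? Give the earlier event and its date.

Extraction is complete: Dec 18, 2033.
Amplification is run: Dec 18, 2033 + 14 days = Jan 1, 2034.
The report is issued to the detective: Jan 1, 2034 + 38 days = Feb 8, 2034.
The evidence is logged: Nov 25, 2033.
The CODIS upload is done: Nov 25, 2033 + 52 days = Jan 16, 2034.
Comparing: the report is issued to the detective on Feb 8, 2034 vs the CODIS upload is done on Jan 16, 2034. Earlier: the CODIS upload is done.

The CODIS upload is done — January 16, 2034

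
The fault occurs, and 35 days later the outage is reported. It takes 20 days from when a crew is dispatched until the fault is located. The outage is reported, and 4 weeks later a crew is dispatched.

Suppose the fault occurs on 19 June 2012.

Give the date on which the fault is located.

10 September 2012

The fault occurs: Jun 19, 2012.
The outage is reported: Jun 19, 2012 + 35 days = Jul 24, 2012.
A crew is dispatched: Jul 24, 2012 + 4 weeks = Aug 21, 2012.
The fault is located: Aug 21, 2012 + 20 days = Sep 10, 2012.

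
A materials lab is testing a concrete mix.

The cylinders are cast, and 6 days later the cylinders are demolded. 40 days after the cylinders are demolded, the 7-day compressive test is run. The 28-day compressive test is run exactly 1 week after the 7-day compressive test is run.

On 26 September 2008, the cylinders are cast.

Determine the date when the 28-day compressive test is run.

The cylinders are cast: Sep 26, 2008.
The cylinders are demolded: Sep 26, 2008 + 6 days = Oct 2, 2008.
The 7-day compressive test is run: Oct 2, 2008 + 40 days = Nov 11, 2008.
The 28-day compressive test is run: Nov 11, 2008 + 1 week = Nov 18, 2008.

18 November 2008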